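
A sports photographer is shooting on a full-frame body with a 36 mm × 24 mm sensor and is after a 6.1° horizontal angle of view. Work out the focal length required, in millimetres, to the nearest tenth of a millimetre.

337.8 mm

From α = 2·arctan(w/2f) we get f = w / (2·tan(α/2)).
With w = 36 mm and α/2 = 3.05°, tan(α/2) ≈ 0.05328, so f ≈ 36 / 0.10657 ≈ 337.8196 mm.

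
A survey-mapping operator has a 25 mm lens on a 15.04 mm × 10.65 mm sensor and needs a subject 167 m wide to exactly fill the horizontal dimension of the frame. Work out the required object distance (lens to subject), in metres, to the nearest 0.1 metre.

W: 167 m = 167000 mm.
Magnification m = w/W = dᵢ/dₒ; combined with 1/f = 1/dₒ + 1/dᵢ this gives dₒ = f·(1 + W/w).
dₒ = 25 mm × (1 + 167000/15.04) = 25 × 11104.7234 ≈ 277618.085 mm = 277.618 m.

277.6 m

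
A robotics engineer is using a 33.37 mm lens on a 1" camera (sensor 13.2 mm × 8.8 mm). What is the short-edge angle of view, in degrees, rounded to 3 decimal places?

Angle of view α = 2·arctan(h/2f) with h = 8.8 mm and f = 33.37 mm.
h/2f = 0.13185; arctan(0.13185) ≈ 7.5114°, so α ≈ 15.0228°.

15.023°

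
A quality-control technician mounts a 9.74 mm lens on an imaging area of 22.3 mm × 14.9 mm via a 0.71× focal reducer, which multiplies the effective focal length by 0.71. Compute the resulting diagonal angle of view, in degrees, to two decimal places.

125.44°

Effective focal length f = 9.74 × 0.71 = 6.9154 mm.
Sensor diagonal = √(22.3² + 14.9²) = √719.3000 ≈ 26.8198 mm.
α = 2·arctan(26.820 / (2 × 6.9154)) = 2·arctan(1.93913) ≈ 125.4402°.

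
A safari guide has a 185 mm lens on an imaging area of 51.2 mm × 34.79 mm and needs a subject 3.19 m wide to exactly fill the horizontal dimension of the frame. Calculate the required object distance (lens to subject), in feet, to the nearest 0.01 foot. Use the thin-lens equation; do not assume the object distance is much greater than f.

W: 3.19 m = 3190 mm.
Magnification m = w/W = dᵢ/dₒ; combined with 1/f = 1/dₒ + 1/dᵢ this gives dₒ = f·(1 + W/w).
dₒ = 185 mm × (1 + 3190/51.2) = 185 × 63.3047 ≈ 11711.367 mm = 11711.367/304.8 ft = 38.4231 ft.

38.42 ft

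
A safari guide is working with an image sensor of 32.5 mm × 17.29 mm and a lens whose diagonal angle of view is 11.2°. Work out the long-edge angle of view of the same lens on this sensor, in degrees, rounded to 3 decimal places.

9.895°

Sensor diagonal = √(32.5² + 17.29²) = √1355.1941 ≈ 36.8130 mm.
From the diagonal AOV: f = 36.8130 / (2·tan(5.6°)) = 36.8130 / 0.19610 ≈ 187.7238 mm.
Long-edge AOV = 2·arctan(32.5 / (2 × 187.7238)) = 2·arctan(0.08656) ≈ 9.8948°.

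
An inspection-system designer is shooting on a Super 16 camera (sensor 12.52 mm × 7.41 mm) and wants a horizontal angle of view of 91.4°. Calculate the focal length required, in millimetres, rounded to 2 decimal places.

From α = 2·arctan(w/2f) we get f = w / (2·tan(α/2)).
With w = 12.52 mm and α/2 = 45.7°, tan(α/2) ≈ 1.02474, so f ≈ 12.52 / 2.04948 ≈ 6.1089 mm.

6.11 mm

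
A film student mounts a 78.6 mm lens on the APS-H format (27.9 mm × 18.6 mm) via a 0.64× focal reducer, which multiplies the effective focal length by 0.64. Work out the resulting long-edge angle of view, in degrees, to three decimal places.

30.999°

Effective focal length f = 78.6 × 0.64 = 50.304 mm.
α = 2·arctan(27.9 / (2 × 50.304)) = 2·arctan(0.27731) ≈ 30.9989°.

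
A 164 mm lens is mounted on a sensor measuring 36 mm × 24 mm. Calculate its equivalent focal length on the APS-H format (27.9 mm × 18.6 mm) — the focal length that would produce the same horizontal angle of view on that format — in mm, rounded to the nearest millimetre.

127 mm

Equal angle of view means equal width/f ratio, so f₂ = f₁ · (width₂/width₁) = 164 × 27.9/36.
f₂ = 164 × 0.77500 ≈ 127.100 mm.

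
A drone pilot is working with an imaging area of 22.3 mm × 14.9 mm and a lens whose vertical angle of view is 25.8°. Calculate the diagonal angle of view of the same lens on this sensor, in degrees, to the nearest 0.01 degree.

From the vertical AOV: f = 14.9 / (2·tan(12.9°)) = 14.9 / 0.45806 ≈ 32.5284 mm.
Sensor diagonal = √(22.3² + 14.9²) = √719.3000 ≈ 26.8198 mm.
Diagonal AOV = 2·arctan(26.8198 / (2 × 32.5284)) = 2·arctan(0.41225) ≈ 44.8080°.

44.81°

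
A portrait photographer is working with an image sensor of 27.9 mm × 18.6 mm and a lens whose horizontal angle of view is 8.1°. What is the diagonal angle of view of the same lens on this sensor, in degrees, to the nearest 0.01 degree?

From the horizontal AOV: f = 27.9 / (2·tan(4.05°)) = 27.9 / 0.14161 ≈ 197.0233 mm.
Sensor diagonal = √(27.9² + 18.6²) = √1124.3700 ≈ 33.5316 mm.
Diagonal AOV = 2·arctan(33.5316 / (2 × 197.0233)) = 2·arctan(0.08510) ≈ 9.7278°.

9.73°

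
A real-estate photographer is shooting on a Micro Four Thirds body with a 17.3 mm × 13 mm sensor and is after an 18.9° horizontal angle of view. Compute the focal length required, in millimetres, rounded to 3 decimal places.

51.969 mm

From α = 2·arctan(w/2f) we get f = w / (2·tan(α/2)).
With w = 17.3 mm and α/2 = 9.45°, tan(α/2) ≈ 0.16645, so f ≈ 17.3 / 0.33289 ≈ 51.9689 mm.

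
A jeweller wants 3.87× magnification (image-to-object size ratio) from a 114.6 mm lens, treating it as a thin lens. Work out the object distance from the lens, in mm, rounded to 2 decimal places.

With m = dᵢ/dₒ and 1/f = 1/dₒ + 1/dᵢ, substituting dᵢ = m·dₒ gives 1/f = (1 + 1/m)/dₒ, hence dₒ = f·(1 + 1/m).
dₒ = 114.6 × (1 + 1/3.87) = 114.6 × 1.25840 ≈ 144.212 mm.

144.21 mm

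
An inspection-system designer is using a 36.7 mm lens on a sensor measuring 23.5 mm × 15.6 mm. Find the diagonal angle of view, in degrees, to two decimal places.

Sensor diagonal = √(23.5² + 15.6²) = √795.6100 ≈ 28.2066 mm.
Angle of view α = 2·arctan(d/2f) with d = 28.2066 mm and f = 36.7 mm.
d/2f = 0.38429; arctan(0.38429) ≈ 21.0210°, so α ≈ 42.0421°.

42.04°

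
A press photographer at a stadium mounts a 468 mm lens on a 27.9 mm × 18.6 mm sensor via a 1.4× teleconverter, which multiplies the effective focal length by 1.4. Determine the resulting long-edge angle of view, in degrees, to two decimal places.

Effective focal length f = 468 × 1.4 = 655.2 mm.
α = 2·arctan(27.9 / (2 × 655.2)) = 2·arctan(0.02129) ≈ 2.4394°.

2.44°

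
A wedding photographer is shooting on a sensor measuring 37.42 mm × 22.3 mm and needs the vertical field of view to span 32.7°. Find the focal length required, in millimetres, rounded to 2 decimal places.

38.01 mm

From α = 2·arctan(h/2f) we get f = h / (2·tan(α/2)).
With h = 22.3 mm and α/2 = 16.35°, tan(α/2) ≈ 0.29337, so f ≈ 22.3 / 0.58674 ≈ 38.0069 mm.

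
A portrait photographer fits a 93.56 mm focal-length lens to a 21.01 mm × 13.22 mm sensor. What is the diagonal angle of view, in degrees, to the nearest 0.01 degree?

15.11°

Sensor diagonal = √(21.01² + 13.22²) = √616.1885 ≈ 24.8231 mm.
Angle of view α = 2·arctan(d/2f) with d = 24.8231 mm and f = 93.56 mm.
d/2f = 0.13266; arctan(0.13266) ≈ 7.5567°, so α ≈ 15.1134°.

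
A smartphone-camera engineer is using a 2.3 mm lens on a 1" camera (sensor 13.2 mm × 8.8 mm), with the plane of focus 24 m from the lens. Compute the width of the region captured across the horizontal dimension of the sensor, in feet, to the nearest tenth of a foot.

dₒ: 24 m = 24000 mm.
Similar triangles through the lens centre give W/dₒ = w/dᵢ; with 1/f = 1/dₒ + 1/dᵢ this gives W = w·(dₒ − f)/f.
W = 13.2 mm × (24000 − 2.3) / 2.3 = 13.2 × 10433.7826 ≈ 137725.930 mm = 137725.930/304.8 ft = 451.857 ft.

451.9 ft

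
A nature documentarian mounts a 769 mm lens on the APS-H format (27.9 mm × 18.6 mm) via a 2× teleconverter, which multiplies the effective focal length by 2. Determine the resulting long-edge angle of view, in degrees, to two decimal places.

1.04°

Effective focal length f = 769 × 2 = 1538 mm.
α = 2·arctan(27.9 / (2 × 1538)) = 2·arctan(0.00907) ≈ 1.0393°.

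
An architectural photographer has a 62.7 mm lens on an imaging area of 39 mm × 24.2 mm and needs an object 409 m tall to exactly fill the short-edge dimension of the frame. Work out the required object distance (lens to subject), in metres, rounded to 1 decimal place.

W: 409 m = 409000 mm.
Magnification m = h/W = dᵢ/dₒ; combined with 1/f = 1/dₒ + 1/dᵢ this gives dₒ = f·(1 + W/h).
dₒ = 62.7 mm × (1 + 409000/24.2) = 62.7 × 16901.8264 ≈ 1059744.518 mm = 1059.74 m.

1059.7 m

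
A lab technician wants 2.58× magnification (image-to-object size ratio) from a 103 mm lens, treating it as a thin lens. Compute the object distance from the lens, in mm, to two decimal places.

With m = dᵢ/dₒ and 1/f = 1/dₒ + 1/dᵢ, substituting dᵢ = m·dₒ gives 1/f = (1 + 1/m)/dₒ, hence dₒ = f·(1 + 1/m).
dₒ = 103 × (1 + 1/2.58) = 103 × 1.38760 ≈ 142.922 mm.

142.92 mm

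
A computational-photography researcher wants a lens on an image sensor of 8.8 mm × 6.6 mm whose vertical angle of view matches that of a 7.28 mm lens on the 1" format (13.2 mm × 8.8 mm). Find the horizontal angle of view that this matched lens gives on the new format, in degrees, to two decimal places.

Equal vertical AOV ⇒ f₂ = f₁ · 6.6/8.8 = 7.28 × 0.75000 ≈ 5.4600 mm.
Horizontal AOV on the new format = 2·arctan(8.8 / (2 × 5.4600)) = 2·arctan(0.80586) ≈ 77.7280°.

77.73°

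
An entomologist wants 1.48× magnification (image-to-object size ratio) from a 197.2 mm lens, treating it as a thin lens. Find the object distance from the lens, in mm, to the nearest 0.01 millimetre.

With m = dᵢ/dₒ and 1/f = 1/dₒ + 1/dᵢ, substituting dᵢ = m·dₒ gives 1/f = (1 + 1/m)/dₒ, hence dₒ = f·(1 + 1/m).
dₒ = 197.2 × (1 + 1/1.48) = 197.2 × 1.67568 ≈ 330.443 mm.

330.44 mm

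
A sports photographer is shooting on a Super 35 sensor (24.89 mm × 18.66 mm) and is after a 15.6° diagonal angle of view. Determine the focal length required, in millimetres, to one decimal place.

Sensor diagonal = √(24.89² + 18.66²) = √967.7077 ≈ 31.1080 mm.
From α = 2·arctan(d/2f) we get f = d / (2·tan(α/2)).
With d = 31.1080 mm and α/2 = 7.8°, tan(α/2) ≈ 0.13698, so f ≈ 31.1080 / 0.27397 ≈ 113.5470 mm.

113.5 mm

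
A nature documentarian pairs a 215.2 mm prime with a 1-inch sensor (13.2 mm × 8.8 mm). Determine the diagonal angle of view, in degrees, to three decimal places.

Sensor diagonal = √(13.2² + 8.8²) = √251.6800 ≈ 15.8644 mm.
Angle of view α = 2·arctan(d/2f) with d = 15.8644 mm and f = 215.2 mm.
d/2f = 0.03686; arctan(0.03686) ≈ 2.1110°, so α ≈ 4.2219°.

4.222°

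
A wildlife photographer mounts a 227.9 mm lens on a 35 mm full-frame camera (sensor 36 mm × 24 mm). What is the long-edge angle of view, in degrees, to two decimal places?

Angle of view α = 2·arctan(w/2f) with w = 36 mm and f = 227.9 mm.
w/2f = 0.07898; arctan(0.07898) ≈ 4.5160°, so α ≈ 9.0319°.

9.03°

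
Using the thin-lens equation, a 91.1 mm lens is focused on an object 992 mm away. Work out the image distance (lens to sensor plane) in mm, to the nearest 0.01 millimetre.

1/dᵢ = 1/f − 1/dₒ = 1/91.1 − 1/992 = 0.0099689 mm⁻¹.
dᵢ = 1/0.0099689 ≈ 100.3121 mm.

100.31 mm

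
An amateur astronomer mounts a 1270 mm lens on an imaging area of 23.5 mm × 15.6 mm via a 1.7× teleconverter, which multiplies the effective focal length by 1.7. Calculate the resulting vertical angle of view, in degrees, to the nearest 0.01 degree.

Effective focal length f = 1270 × 1.7 = 2159 mm.
α = 2·arctan(15.6 / (2 × 2159)) = 2·arctan(0.00361) ≈ 0.4140°.

0.41°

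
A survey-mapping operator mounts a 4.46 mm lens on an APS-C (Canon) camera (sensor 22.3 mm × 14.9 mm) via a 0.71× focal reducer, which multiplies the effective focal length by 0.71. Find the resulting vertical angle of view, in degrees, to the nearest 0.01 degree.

133.94°

Effective focal length f = 4.46 × 0.71 = 3.1666 mm.
α = 2·arctan(14.9 / (2 × 3.1666)) = 2·arctan(2.35268) ≈ 133.9445°.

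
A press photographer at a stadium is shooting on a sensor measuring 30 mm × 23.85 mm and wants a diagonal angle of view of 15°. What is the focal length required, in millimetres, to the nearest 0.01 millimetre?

145.55 mm

Sensor diagonal = √(30² + 23.85²) = √1468.8225 ≈ 38.3252 mm.
From α = 2·arctan(d/2f) we get f = d / (2·tan(α/2)).
With d = 38.3252 mm and α/2 = 7.5°, tan(α/2) ≈ 0.13165, so f ≈ 38.3252 / 0.26330 ≈ 145.5545 mm.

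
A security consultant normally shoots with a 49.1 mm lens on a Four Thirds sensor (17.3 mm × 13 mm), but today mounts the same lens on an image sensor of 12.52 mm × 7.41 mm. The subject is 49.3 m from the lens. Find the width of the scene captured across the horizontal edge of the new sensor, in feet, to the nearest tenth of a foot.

The focal length stays 49.1 mm; the relevant sensor dimension is now w = 12.52 mm. Object distance dₒ = 49.3 m = 49300 mm.
Thin-lens field width W = w·(dₒ − f)/f = 12.52 × (49300 − 49.1)/49.1 ≈ 12558.478 mm = 12558.478/304.8 ft = 41.2024 ft.

41.2 ft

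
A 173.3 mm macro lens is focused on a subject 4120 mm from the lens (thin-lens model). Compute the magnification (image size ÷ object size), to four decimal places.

Thin lens: 1/f = 1/dₒ + 1/dᵢ → 1/dᵢ = 1/173.3 − 1/4120 = 0.0055276 mm⁻¹, so dᵢ ≈ 180.9096 mm.
Magnification m = dᵢ/dₒ = 180.9096/4120 ≈ 0.04391.

0.0439×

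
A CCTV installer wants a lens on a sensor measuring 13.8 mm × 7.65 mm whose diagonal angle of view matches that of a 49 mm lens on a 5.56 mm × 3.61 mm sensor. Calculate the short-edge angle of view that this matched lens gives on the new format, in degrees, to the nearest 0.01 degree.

Sensor diagonal = √(5.56² + 3.61²) = √43.9457 ≈ 6.6292 mm.
Sensor diagonal = √(13.8² + 7.65²) = √248.9625 ≈ 15.7785 mm.
Equal diagonal AOV ⇒ f₂ = f₁ · 15.7785/6.6292 = 49 × 2.38017 ≈ 116.6285 mm.
Short-edge AOV on the new format = 2·arctan(7.65 / (2 × 116.6285)) = 2·arctan(0.03280) ≈ 3.7568°.

3.76°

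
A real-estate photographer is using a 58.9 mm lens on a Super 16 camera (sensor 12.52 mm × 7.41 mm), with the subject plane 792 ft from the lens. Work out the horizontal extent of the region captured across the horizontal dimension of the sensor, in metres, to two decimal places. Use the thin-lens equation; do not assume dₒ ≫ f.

dₒ: 792 ft × 304.8 mm/ft = 241401.59 mm.
Similar triangles through the lens centre give W/dₒ = w/dᵢ; with 1/f = 1/dₒ + 1/dᵢ this gives W = w·(dₒ − f)/f.
W = 12.52 mm × (241402 − 58.9) / 58.9 = 12.52 × 4097.4990 ≈ 51300.688 mm = 51.3007 m.

51.30 m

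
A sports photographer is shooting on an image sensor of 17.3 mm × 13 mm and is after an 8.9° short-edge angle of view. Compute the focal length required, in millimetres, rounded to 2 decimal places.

From α = 2·arctan(h/2f) we get f = h / (2·tan(α/2)).
With h = 13 mm and α/2 = 4.45°, tan(α/2) ≈ 0.07782, so f ≈ 13 / 0.15565 ≈ 83.5221 mm.

83.52 mm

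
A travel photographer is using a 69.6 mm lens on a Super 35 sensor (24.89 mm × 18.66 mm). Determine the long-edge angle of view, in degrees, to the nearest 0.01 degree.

Angle of view α = 2·arctan(w/2f) with w = 24.89 mm and f = 69.6 mm.
w/2f = 0.17881; arctan(0.17881) ≈ 10.1378°, so α ≈ 20.2756°.

20.28°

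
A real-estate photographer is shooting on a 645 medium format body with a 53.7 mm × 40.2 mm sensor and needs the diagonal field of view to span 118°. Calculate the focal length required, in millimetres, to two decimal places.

Sensor diagonal = √(53.7² + 40.2²) = √4499.7300 ≈ 67.0800 mm.
From α = 2·arctan(d/2f) we get f = d / (2·tan(α/2)).
With d = 67.0800 mm and α/2 = 59°, tan(α/2) ≈ 1.66428, so f ≈ 67.0800 / 3.32856 ≈ 20.1529 mm.

20.15 mm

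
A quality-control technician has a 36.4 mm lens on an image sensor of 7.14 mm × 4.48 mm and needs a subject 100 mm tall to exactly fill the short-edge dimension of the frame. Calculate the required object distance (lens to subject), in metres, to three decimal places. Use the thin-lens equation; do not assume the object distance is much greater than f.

0.849 m

Magnification m = h/W = dᵢ/dₒ; combined with 1/f = 1/dₒ + 1/dᵢ this gives dₒ = f·(1 + W/h).
dₒ = 36.4 mm × (1 + 100/4.48) = 36.4 × 23.3214 ≈ 848.900 mm = 0.8489 m.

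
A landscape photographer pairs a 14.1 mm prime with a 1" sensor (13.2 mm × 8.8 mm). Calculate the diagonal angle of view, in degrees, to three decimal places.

Sensor diagonal = √(13.2² + 8.8²) = √251.6800 ≈ 15.8644 mm.
Angle of view α = 2·arctan(d/2f) with d = 15.8644 mm and f = 14.1 mm.
d/2f = 0.56257; arctan(0.56257) ≈ 29.3607°, so α ≈ 58.7215°.

58.721°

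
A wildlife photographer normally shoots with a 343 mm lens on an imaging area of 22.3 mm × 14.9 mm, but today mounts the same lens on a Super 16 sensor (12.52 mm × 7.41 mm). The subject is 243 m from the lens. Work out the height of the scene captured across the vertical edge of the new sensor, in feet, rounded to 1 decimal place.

17.2 ft

The focal length stays 343 mm; the relevant sensor dimension is now h = 7.41 mm. Object distance dₒ = 243 m = 243000 mm.
Thin-lens field height W = h·(dₒ − f)/f = 7.41 × (243000 − 343)/343 ≈ 5242.240 mm = 5242.240/304.8 ft = 17.199 ft.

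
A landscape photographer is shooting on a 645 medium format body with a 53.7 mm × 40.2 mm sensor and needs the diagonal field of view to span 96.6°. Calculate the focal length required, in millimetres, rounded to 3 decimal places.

Sensor diagonal = √(53.7² + 40.2²) = √4499.7300 ≈ 67.0800 mm.
From α = 2·arctan(d/2f) we get f = d / (2·tan(α/2)).
With d = 67.0800 mm and α/2 = 48.3°, tan(α/2) ≈ 1.12238, so f ≈ 67.0800 / 2.24475 ≈ 29.8831 mm.

29.883 mm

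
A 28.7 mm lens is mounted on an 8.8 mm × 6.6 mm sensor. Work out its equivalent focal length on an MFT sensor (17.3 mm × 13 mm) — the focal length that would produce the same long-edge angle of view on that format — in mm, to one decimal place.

56.4 mm

Equal angle of view means equal width/f ratio, so f₂ = f₁ · (width₂/width₁) = 28.7 × 17.3/8.8.
f₂ = 28.7 × 1.96591 ≈ 56.422 mm.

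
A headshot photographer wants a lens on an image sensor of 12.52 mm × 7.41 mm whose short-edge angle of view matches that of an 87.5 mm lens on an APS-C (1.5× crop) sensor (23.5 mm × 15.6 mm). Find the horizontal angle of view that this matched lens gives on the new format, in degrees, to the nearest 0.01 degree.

17.13°

Equal short-edge AOV ⇒ f₂ = f₁ · 7.41/15.6 = 87.5 × 0.47500 ≈ 41.5625 mm.
Horizontal AOV on the new format = 2·arctan(12.52 / (2 × 41.5625)) = 2·arctan(0.15062) ≈ 17.1306°.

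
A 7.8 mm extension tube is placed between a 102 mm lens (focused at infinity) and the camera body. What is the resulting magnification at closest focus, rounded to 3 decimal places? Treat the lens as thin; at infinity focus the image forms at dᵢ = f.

The tube moves the image plane from f to f + e, so dᵢ = 102 + 7.8 = 109.8 mm. Focus is achieved when 1/f = 1/dₒ + 1/dᵢ, giving dₒ = 1/(1/f − 1/(f+e)).
Magnification m = dᵢ/dₒ = (f+e)·(1/f − 1/(f+e)) = e/f = 7.8/102 ≈ 0.0765.

0.076×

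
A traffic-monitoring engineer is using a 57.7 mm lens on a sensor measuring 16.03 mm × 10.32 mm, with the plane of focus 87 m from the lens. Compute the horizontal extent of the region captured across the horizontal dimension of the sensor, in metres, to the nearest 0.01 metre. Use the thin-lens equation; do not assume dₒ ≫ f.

24.15 m

dₒ: 87 m = 87000 mm.
Similar triangles through the lens centre give W/dₒ = w/dᵢ; with 1/f = 1/dₒ + 1/dᵢ this gives W = w·(dₒ − f)/f.
W = 16.03 mm × (87000 − 57.7) / 57.7 = 16.03 × 1506.7990 ≈ 24153.987 mm = 24.154 m.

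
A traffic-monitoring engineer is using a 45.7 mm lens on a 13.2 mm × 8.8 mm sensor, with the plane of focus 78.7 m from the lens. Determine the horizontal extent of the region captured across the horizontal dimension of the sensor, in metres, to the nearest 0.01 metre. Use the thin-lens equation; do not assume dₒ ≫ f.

dₒ: 78.7 m = 78700 mm.
Similar triangles through the lens centre give W/dₒ = w/dᵢ; with 1/f = 1/dₒ + 1/dᵢ this gives W = w·(dₒ − f)/f.
W = 13.2 mm × (78700 − 45.7) / 45.7 = 13.2 × 1721.1007 ≈ 22718.529 mm = 22.7185 m.

22.72 m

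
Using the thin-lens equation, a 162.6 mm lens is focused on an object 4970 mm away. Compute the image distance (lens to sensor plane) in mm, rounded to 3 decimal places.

1/dᵢ = 1/f − 1/dₒ = 1/162.6 − 1/4970 = 0.0059489 mm⁻¹.
dᵢ = 1/0.0059489 ≈ 168.0996 mm.

168.100 mm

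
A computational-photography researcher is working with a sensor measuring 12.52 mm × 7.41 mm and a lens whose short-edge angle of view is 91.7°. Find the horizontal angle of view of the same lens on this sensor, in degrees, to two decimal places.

120.24°

From the short-edge AOV: f = 7.41 / (2·tan(45.85°)) = 7.41 / 2.06024 ≈ 3.5967 mm.
Horizontal AOV = 2·arctan(12.52 / (2 × 3.5967)) = 2·arctan(1.74050) ≈ 120.2411°.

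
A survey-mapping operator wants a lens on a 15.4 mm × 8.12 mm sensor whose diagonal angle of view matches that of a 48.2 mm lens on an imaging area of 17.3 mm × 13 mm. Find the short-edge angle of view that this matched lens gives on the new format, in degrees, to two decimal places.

11.95°

Sensor diagonal = √(17.3² + 13²) = √468.2900 ≈ 21.6400 mm.
Sensor diagonal = √(15.4² + 8.12²) = √303.0944 ≈ 17.4096 mm.
Equal diagonal AOV ⇒ f₂ = f₁ · 17.4096/21.6400 = 48.2 × 0.80451 ≈ 38.7774 mm.
Short-edge AOV on the new format = 2·arctan(8.12 / (2 × 38.7774)) = 2·arctan(0.10470) ≈ 11.9542°.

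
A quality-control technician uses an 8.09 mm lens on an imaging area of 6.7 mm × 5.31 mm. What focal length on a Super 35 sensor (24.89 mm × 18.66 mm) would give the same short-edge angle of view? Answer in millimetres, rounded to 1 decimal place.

28.4 mm

Equal angle of view means equal height/f ratio, so f₂ = f₁ · (height₂/height₁) = 8.09 × 18.66/5.31.
f₂ = 8.09 × 3.51412 ≈ 28.429 mm.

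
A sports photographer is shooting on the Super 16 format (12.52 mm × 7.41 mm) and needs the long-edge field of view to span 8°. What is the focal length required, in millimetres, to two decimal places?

From α = 2·arctan(w/2f) we get f = w / (2·tan(α/2)).
With w = 12.52 mm and α/2 = 4°, tan(α/2) ≈ 0.06993, so f ≈ 12.52 / 0.13985 ≈ 89.5222 mm.

89.52 mm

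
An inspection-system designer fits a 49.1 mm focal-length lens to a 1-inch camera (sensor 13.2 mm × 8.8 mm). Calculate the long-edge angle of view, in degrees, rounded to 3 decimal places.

Angle of view α = 2·arctan(w/2f) with w = 13.2 mm and f = 49.1 mm.
w/2f = 0.13442; arctan(0.13442) ≈ 7.6558°, so α ≈ 15.3116°.

15.312°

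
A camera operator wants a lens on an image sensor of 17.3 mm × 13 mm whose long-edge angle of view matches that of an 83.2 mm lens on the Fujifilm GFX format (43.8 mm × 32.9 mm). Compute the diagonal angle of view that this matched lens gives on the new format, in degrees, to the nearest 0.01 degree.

36.45°

Equal long-edge AOV ⇒ f₂ = f₁ · 17.3/43.8 = 83.2 × 0.39498 ≈ 32.8621 mm.
Sensor diagonal = √(17.3² + 13²) = √468.2900 ≈ 21.6400 mm.
Diagonal AOV on the new format = 2·arctan(21.6400 / (2 × 32.8621)) = 2·arctan(0.32925) ≈ 36.4488°.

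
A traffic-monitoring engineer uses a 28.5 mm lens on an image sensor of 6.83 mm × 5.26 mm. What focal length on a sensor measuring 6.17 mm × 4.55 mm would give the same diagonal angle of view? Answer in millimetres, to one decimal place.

Sensor diagonal = √(6.83² + 5.26²) = √74.3165 ≈ 8.6207 mm.
Sensor diagonal = √(6.17² + 4.55²) = √58.7714 ≈ 7.6663 mm.
Equal angle of view means equal diagonal/f ratio, so f₂ = f₁ · (diagonal₂/diagonal₁) = 28.5 × 7.6663/8.6207.
f₂ = 28.5 × 0.88928 ≈ 25.345 mm.

25.3 mm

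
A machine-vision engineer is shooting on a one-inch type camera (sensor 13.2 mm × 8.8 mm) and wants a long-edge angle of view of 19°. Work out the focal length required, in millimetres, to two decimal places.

From α = 2·arctan(w/2f) we get f = w / (2·tan(α/2)).
With w = 13.2 mm and α/2 = 9.5°, tan(α/2) ≈ 0.16734, so f ≈ 13.2 / 0.33469 ≈ 39.4400 mm.

39.44 mm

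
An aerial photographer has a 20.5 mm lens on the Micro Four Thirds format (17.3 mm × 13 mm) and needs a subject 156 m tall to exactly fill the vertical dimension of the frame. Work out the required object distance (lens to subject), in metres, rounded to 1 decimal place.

246.0 m

W: 156 m = 156000 mm.
Magnification m = h/W = dᵢ/dₒ; combined with 1/f = 1/dₒ + 1/dᵢ this gives dₒ = f·(1 + W/h).
dₒ = 20.5 mm × (1 + 156000/13) = 20.5 × 12001.0000 ≈ 246020.500 mm = 246.02 m.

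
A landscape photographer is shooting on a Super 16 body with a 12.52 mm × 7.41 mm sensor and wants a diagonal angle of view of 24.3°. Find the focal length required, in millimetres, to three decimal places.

Sensor diagonal = √(12.52² + 7.41²) = √211.6585 ≈ 14.5485 mm.
From α = 2·arctan(d/2f) we get f = d / (2·tan(α/2)).
With d = 14.5485 mm and α/2 = 12.15°, tan(α/2) ≈ 0.21529, so f ≈ 14.5485 / 0.43059 ≈ 33.7874 mm.

33.787 mm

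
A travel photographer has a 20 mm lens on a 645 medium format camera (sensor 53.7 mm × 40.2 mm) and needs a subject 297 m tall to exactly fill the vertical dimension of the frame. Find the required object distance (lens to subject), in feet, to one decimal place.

W: 297 m = 297000 mm.
Magnification m = h/W = dᵢ/dₒ; combined with 1/f = 1/dₒ + 1/dᵢ this gives dₒ = f·(1 + W/h).
dₒ = 20 mm × (1 + 297000/40.2) = 20 × 7389.0597 ≈ 147781.194 mm = 147781.194/304.8 ft = 484.846 ft.

484.8 ft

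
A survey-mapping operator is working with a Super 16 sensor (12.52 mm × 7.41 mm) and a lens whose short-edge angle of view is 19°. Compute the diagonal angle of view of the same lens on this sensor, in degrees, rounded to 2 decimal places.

36.38°

From the short-edge AOV: f = 7.41 / (2·tan(9.5°)) = 7.41 / 0.33469 ≈ 22.1402 mm.
Sensor diagonal = √(12.52² + 7.41²) = √211.6585 ≈ 14.5485 mm.
Diagonal AOV = 2·arctan(14.5485 / (2 × 22.1402)) = 2·arctan(0.32855) ≈ 36.3762°.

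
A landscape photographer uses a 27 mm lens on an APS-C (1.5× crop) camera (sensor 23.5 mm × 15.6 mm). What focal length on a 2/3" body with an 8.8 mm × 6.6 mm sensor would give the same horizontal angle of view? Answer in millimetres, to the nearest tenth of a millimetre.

Equal angle of view means equal width/f ratio, so f₂ = f₁ · (width₂/width₁) = 27 × 8.8/23.5.
f₂ = 27 × 0.37447 ≈ 10.111 mm.

10.1 mm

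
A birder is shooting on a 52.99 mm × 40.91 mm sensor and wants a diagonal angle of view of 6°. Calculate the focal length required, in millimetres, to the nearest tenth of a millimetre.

Sensor diagonal = √(52.99² + 40.91²) = √4481.5682 ≈ 66.9445 mm.
From α = 2·arctan(d/2f) we get f = d / (2·tan(α/2)).
With d = 66.9445 mm and α/2 = 3°, tan(α/2) ≈ 0.05241, so f ≈ 66.9445 / 0.10482 ≈ 638.6887 mm.

638.7 mm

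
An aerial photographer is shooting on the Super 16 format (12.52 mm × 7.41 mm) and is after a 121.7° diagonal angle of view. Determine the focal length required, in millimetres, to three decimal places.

Sensor diagonal = √(12.52² + 7.41²) = √211.6585 ≈ 14.5485 mm.
From α = 2·arctan(d/2f) we get f = d / (2·tan(α/2)).
With d = 14.5485 mm and α/2 = 60.85°, tan(α/2) ≈ 1.79296, so f ≈ 14.5485 / 3.58592 ≈ 4.0571 mm.

4.057 mm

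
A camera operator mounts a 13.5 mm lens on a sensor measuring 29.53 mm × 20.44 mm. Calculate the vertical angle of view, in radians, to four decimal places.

Angle of view α = 2·arctan(h/2f) with h = 20.44 mm and f = 13.5 mm.
h/2f = 0.75704; arctan(0.75704) ≈ 0.6480 rad, so α ≈ 1.2960 rad.

1.2960 rad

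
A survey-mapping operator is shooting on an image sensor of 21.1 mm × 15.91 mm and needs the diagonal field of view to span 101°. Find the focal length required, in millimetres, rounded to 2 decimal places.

Sensor diagonal = √(21.1² + 15.91²) = √698.3381 ≈ 26.4261 mm.
From α = 2·arctan(d/2f) we get f = d / (2·tan(α/2)).
With d = 26.4261 mm and α/2 = 50.5°, tan(α/2) ≈ 1.21310, so f ≈ 26.4261 / 2.42619 ≈ 10.8920 mm.

10.89 mm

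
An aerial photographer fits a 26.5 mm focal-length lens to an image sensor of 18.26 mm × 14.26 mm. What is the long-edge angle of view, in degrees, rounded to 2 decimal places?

Angle of view α = 2·arctan(w/2f) with w = 18.26 mm and f = 26.5 mm.
w/2f = 0.34453; arctan(0.34453) ≈ 19.0103°, so α ≈ 38.0206°.

38.02°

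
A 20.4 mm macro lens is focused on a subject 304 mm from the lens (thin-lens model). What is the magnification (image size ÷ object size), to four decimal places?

0.0719×

Thin lens: 1/f = 1/dₒ + 1/dᵢ → 1/dᵢ = 1/20.4 − 1/304 = 0.0457301 mm⁻¹, so dᵢ ≈ 21.8674 mm.
Magnification m = dᵢ/dₒ = 21.8674/304 ≈ 0.07193.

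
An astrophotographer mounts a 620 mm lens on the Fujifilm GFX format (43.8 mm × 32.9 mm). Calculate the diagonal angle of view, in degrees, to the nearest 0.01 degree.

5.06°

Sensor diagonal = √(43.8² + 32.9²) = √3000.8500 ≈ 54.7800 mm.
Angle of view α = 2·arctan(d/2f) with d = 54.7800 mm and f = 620 mm.
d/2f = 0.04418; arctan(0.04418) ≈ 2.5295°, so α ≈ 5.0591°.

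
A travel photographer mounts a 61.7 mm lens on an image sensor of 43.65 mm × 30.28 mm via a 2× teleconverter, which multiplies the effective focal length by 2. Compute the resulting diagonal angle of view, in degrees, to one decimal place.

Effective focal length f = 61.7 × 2 = 123.4 mm.
Sensor diagonal = √(43.65² + 30.28²) = √2822.2009 ≈ 53.1244 mm.
α = 2·arctan(53.124 / (2 × 123.4)) = 2·arctan(0.21525) ≈ 24.2954°.

24.3°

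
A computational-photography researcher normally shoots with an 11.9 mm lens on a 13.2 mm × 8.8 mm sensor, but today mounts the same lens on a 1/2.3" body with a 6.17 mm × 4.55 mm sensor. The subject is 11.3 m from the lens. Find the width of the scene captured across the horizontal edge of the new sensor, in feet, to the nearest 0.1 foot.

19.2 ft

The focal length stays 11.9 mm; the relevant sensor dimension is now w = 6.17 mm. Object distance dₒ = 11.3 m = 11300 mm.
Thin-lens field width W = w·(dₒ − f)/f = 6.17 × (11300 − 11.9)/11.9 ≈ 5852.738 mm = 5852.738/304.8 ft = 19.2019 ft.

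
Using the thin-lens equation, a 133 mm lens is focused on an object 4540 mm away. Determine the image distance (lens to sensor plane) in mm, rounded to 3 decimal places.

1/dᵢ = 1/f − 1/dₒ = 1/133 − 1/4540 = 0.0072985 mm⁻¹.
dᵢ = 1/0.0072985 ≈ 137.0138 mm.

137.014 mm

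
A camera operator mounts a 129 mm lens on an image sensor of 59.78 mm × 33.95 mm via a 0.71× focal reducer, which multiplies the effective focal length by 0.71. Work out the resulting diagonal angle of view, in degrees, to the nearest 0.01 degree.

Effective focal length f = 129 × 0.71 = 91.59 mm.
Sensor diagonal = √(59.78² + 33.95²) = √4726.2509 ≈ 68.7477 mm.
α = 2·arctan(68.748 / (2 × 91.59)) = 2·arctan(0.37530) ≈ 41.1424°.

41.14°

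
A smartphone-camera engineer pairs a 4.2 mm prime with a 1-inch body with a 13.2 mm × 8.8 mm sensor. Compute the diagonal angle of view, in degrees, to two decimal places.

Sensor diagonal = √(13.2² + 8.8²) = √251.6800 ≈ 15.8644 mm.
Angle of view α = 2·arctan(d/2f) with d = 15.8644 mm and f = 4.2 mm.
d/2f = 1.88862; arctan(1.88862) ≈ 62.0994°, so α ≈ 124.1988°.

124.20°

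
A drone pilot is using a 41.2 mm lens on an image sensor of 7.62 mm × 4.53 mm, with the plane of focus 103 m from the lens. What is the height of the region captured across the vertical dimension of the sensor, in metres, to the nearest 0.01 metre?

dₒ: 103 m = 103000 mm.
Similar triangles through the lens centre give W/dₒ = h/dᵢ; with 1/f = 1/dₒ + 1/dᵢ this gives W = h·(dₒ − f)/f.
W = 4.53 mm × (103000 − 41.2) / 41.2 = 4.53 × 2499.0000 ≈ 11320.470 mm = 11.3205 m.

11.32 m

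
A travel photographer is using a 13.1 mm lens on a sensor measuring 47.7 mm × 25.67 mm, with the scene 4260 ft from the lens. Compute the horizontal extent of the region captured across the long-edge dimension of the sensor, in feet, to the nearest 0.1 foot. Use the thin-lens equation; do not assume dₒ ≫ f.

15511.4 ft

dₒ: 4260 ft × 304.8 mm/ft = 1298447.96 mm.
Similar triangles through the lens centre give W/dₒ = w/dᵢ; with 1/f = 1/dₒ + 1/dᵢ this gives W = w·(dₒ − f)/f.
W = 47.7 mm × (1.29845e+06 − 13.1) / 13.1 = 47.7 × 99117.1648 ≈ 4727888.759 mm = 4727888.759/304.8 ft = 15511.4 ft.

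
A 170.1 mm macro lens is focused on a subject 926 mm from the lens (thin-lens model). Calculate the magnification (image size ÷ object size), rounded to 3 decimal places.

0.225×

Thin lens: 1/f = 1/dₒ + 1/dᵢ → 1/dᵢ = 1/170.1 − 1/926 = 0.0047990 mm⁻¹, so dᵢ ≈ 208.3776 mm.
Magnification m = dᵢ/dₒ = 208.3776/926 ≈ 0.22503.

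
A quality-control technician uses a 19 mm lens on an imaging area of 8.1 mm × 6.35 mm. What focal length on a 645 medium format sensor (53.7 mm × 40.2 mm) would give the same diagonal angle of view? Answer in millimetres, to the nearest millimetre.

124 mm

Sensor diagonal = √(8.1² + 6.35²) = √105.9325 ≈ 10.2924 mm.
Sensor diagonal = √(53.7² + 40.2²) = √4499.7300 ≈ 67.0800 mm.
Equal angle of view means equal diagonal/f ratio, so f₂ = f₁ · (diagonal₂/diagonal₁) = 19 × 67.0800/10.2924.
f₂ = 19 × 6.51746 ≈ 123.832 mm.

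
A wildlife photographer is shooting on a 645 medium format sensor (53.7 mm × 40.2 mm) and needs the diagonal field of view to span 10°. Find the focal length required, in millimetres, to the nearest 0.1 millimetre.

Sensor diagonal = √(53.7² + 40.2²) = √4499.7300 ≈ 67.0800 mm.
From α = 2·arctan(d/2f) we get f = d / (2·tan(α/2)).
With d = 67.0800 mm and α/2 = 5°, tan(α/2) ≈ 0.08749, so f ≈ 67.0800 / 0.17498 ≈ 383.3641 mm.

383.4 mm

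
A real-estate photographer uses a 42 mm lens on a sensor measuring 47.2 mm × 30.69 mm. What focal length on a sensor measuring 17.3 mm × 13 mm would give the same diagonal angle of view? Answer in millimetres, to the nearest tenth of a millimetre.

16.1 mm

Sensor diagonal = √(47.2² + 30.69²) = √3169.7161 ≈ 56.3002 mm.
Sensor diagonal = √(17.3² + 13²) = √468.2900 ≈ 21.6400 mm.
Equal angle of view means equal diagonal/f ratio, so f₂ = f₁ · (diagonal₂/diagonal₁) = 42 × 21.6400/56.3002.
f₂ = 42 × 0.38437 ≈ 16.143 mm.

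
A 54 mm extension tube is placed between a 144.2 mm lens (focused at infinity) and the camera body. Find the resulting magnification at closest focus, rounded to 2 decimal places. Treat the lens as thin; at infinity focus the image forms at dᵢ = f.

0.37×

The tube moves the image plane from f to f + e, so dᵢ = 144.2 + 54 = 198.2 mm. Focus is achieved when 1/f = 1/dₒ + 1/dᵢ, giving dₒ = 1/(1/f − 1/(f+e)).
Magnification m = dᵢ/dₒ = (f+e)·(1/f − 1/(f+e)) = e/f = 54/144.2 ≈ 0.3745.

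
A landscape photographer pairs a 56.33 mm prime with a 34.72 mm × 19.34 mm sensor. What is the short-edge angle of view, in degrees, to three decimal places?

19.482°

Angle of view α = 2·arctan(h/2f) with h = 19.34 mm and f = 56.33 mm.
h/2f = 0.17167; arctan(0.17167) ≈ 9.7408°, so α ≈ 19.4817°.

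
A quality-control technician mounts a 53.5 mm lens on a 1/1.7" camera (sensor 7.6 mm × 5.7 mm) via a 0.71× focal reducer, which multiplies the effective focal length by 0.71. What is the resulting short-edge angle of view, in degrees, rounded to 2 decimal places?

Effective focal length f = 53.5 × 0.71 = 37.985 mm.
α = 2·arctan(5.7 / (2 × 37.985)) = 2·arctan(0.07503) ≈ 8.5817°.

8.58°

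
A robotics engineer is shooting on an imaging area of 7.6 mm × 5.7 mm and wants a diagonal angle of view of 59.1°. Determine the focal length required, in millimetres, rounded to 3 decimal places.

8.379 mm

Sensor diagonal = √(7.6² + 5.7²) = √90.2500 ≈ 9.5000 mm.
From α = 2·arctan(d/2f) we get f = d / (2·tan(α/2)).
With d = 9.5000 mm and α/2 = 29.55°, tan(α/2) ≈ 0.56693, so f ≈ 9.5000 / 1.13385 ≈ 8.3785 mm.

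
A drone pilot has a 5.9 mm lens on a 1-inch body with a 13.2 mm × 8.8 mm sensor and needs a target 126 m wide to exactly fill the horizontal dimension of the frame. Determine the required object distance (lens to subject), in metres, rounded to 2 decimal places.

W: 126 m = 126000 mm.
Magnification m = w/W = dᵢ/dₒ; combined with 1/f = 1/dₒ + 1/dᵢ this gives dₒ = f·(1 + W/w).
dₒ = 5.9 mm × (1 + 126000/13.2) = 5.9 × 9546.4545 ≈ 56324.082 mm = 56.3241 m.

56.32 m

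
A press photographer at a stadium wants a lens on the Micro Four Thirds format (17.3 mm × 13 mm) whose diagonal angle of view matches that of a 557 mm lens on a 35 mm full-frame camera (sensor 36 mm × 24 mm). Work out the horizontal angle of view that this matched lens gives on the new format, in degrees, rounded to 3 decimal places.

3.557°

Sensor diagonal = √(36² + 24²) = √1872.0000 ≈ 43.2666 mm.
Sensor diagonal = √(17.3² + 13²) = √468.2900 ≈ 21.6400 mm.
Equal diagonal AOV ⇒ f₂ = f₁ · 21.6400/43.2666 = 557 × 0.50015 ≈ 278.5863 mm.
Horizontal AOV on the new format = 2·arctan(17.3 / (2 × 278.5863)) = 2·arctan(0.03105) ≈ 3.5569°.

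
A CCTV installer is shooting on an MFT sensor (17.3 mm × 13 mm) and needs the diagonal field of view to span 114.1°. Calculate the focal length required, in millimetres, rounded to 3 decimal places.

Sensor diagonal = √(17.3² + 13²) = √468.2900 ≈ 21.6400 mm.
From α = 2·arctan(d/2f) we get f = d / (2·tan(α/2)).
With d = 21.6400 mm and α/2 = 57.05°, tan(α/2) ≈ 1.54281, so f ≈ 21.6400 / 3.08562 ≈ 7.0132 mm.

7.013 mm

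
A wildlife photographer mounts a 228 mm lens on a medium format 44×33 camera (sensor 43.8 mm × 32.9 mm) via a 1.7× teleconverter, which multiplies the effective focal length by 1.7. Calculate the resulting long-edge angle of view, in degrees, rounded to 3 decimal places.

6.468°

Effective focal length f = 228 × 1.7 = 387.6 mm.
α = 2·arctan(43.8 / (2 × 387.6)) = 2·arctan(0.05650) ≈ 6.4677°.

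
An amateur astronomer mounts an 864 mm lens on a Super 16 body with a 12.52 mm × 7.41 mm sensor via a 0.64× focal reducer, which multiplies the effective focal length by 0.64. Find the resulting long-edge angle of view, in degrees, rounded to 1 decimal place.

Effective focal length f = 864 × 0.64 = 552.96 mm.
α = 2·arctan(12.52 / (2 × 552.96)) = 2·arctan(0.01132) ≈ 1.2972°.

1.3°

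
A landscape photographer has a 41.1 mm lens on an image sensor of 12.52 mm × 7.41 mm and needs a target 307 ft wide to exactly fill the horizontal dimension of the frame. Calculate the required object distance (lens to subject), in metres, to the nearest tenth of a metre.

W: 307 ft × 304.8 mm/ft = 93573.60 mm.
Magnification m = w/W = dᵢ/dₒ; combined with 1/f = 1/dₒ + 1/dᵢ this gives dₒ = f·(1 + W/w).
dₒ = 41.1 mm × (1 + 93573.6/12.52) = 41.1 × 7474.9295 ≈ 307219.601 mm = 307.22 m.

307.2 m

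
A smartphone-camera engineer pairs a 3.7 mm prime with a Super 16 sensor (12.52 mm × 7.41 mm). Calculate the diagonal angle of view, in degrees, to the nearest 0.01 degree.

Sensor diagonal = √(12.52² + 7.41²) = √211.6585 ≈ 14.5485 mm.
Angle of view α = 2·arctan(d/2f) with d = 14.5485 mm and f = 3.7 mm.
d/2f = 1.96601; arctan(1.96601) ≈ 63.0401°, so α ≈ 126.0802°.

126.08°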